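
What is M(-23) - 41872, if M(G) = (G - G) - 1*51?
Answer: -41923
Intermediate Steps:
M(G) = -51 (M(G) = 0 - 51 = -51)
M(-23) - 41872 = -51 - 41872 = -41923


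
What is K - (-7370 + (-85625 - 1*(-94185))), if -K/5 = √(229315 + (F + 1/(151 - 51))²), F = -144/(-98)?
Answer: -1190 - √5505905698001/980 ≈ -3584.4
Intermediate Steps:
F = 72/49 (F = -144*(-1/98) = 72/49 ≈ 1.4694)
K = -√5505905698001/980 (K = -5*√(229315 + (72/49 + 1/(151 - 51))²) = -5*√(229315 + (72/49 + 1/100)²) = -5*√(229315 + (7249/4900)²) = -5*√(229315 + 52548001/24010000) = -√5505905698001/980 ≈ -2394.4)
K - (-7370 + (-85625 - 1*(-94185))) = -√5505905698001/980 - (-7370 + (-85625 - 1*(-94185))) = -√5505905698001/980 - (-7370 + (-85625 + 94185)) = -√5505905698001/980 - (-7370 + 8560) = -√5505905698001/980 - 1*1190 = -√5505905698001/980 - 1190 = -1190 - √5505905698001/980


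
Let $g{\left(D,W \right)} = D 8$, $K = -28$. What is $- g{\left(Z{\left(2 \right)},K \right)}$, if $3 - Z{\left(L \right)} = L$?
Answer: $-8$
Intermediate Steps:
$Z{\left(L \right)} = 3 - L$
$g{\left(D,W \right)} = 8 D$
$- g{\left(Z{\left(2 \right)},K \right)} = - 8 \left(3 - 2\right) = - 8 \cdot 1 = \left(-1\right) 8 = -8$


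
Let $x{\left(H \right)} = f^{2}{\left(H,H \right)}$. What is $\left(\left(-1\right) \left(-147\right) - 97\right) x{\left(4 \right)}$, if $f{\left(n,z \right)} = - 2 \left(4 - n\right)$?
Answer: $0$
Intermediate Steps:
$f{\left(n,z \right)} = -8 + 2 n$
$x{\left(H \right)} = \left(-8 + 2 H\right)^{2}$
$\left(\left(-1\right) \left(-147\right) - 97\right) x{\left(4 \right)} = \left(\left(-1\right) \left(-147\right) - 97\right) 4 \left(-4 + 4\right)^{2} = \left(147 - 97\right) 4 \cdot 0^{2} = 50 \cdot 4 \cdot 0 = 50 \cdot 0 = 0$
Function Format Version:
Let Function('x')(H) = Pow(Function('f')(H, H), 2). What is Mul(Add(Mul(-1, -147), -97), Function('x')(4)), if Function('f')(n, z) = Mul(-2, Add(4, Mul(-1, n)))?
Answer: 0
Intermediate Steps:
Function('f')(n, z) = Add(-8, Mul(2, n))
Function('x')(H) = Pow(Add(-8, Mul(2, H)), 2)
Mul(Add(Mul(-1, -147), -97), Function('x')(4)) = Mul(Add(Mul(-1, -147), -97), Mul(4, Pow(Add(-4, 4), 2))) = Mul(Add(147, -97), Mul(4, Pow(0, 2))) = Mul(50, Mul(4, 0)) = Mul(50, 0) = 0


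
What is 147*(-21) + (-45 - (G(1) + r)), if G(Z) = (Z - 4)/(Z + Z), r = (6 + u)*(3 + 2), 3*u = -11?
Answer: -18853/6 ≈ -3142.2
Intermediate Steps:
u = -11/3 (u = (⅓)*(-11) = -11/3 ≈ -3.6667)
r = 35/3 (r = (6 - 11/3)*(3 + 2) = (7/3)*5 = 35/3 ≈ 11.667)
G(Z) = (-4 + Z)/(2*Z) (G(Z) = (-4 + Z)/((2*Z)) = (-4 + Z)*(1/(2*Z)) = (-4 + Z)/(2*Z))
147*(-21) + (-45 - (G(1) + r)) = 147*(-21) + (-45 - ((½)*(-4 + 1)/1 + 35/3)) = -3087 + (-45 - ((½)*1*(-3) + 35/3)) = -3087 + (-45 - (-3/2 + 35/3)) = -3087 + (-45 - 1*61/6) = -3087 + (-45 - 61/6) = -3087 - 331/6 = -18853/6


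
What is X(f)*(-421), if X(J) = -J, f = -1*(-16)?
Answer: 6736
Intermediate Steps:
f = 16
X(f)*(-421) = -1*16*(-421) = -16*(-421) = 6736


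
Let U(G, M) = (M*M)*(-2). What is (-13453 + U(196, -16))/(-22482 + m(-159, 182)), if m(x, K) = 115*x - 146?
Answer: 13965/40913 ≈ 0.34133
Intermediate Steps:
U(G, M) = -2*M² (U(G, M) = M²*(-2) = -2*M²)
m(x, K) = -146 + 115*x
(-13453 + U(196, -16))/(-22482 + m(-159, 182)) = (-13453 - 2*(-16)²)/(-22482 + (-146 + 115*(-159))) = (-13453 - 2*256)/(-22482 + (-146 - 18285)) = (-13453 - 512)/(-22482 - 18431) = -13965/(-40913) = -13965*(-1/40913) = 13965/40913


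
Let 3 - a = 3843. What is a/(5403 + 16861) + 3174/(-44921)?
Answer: -30395322/125015143 ≈ -0.24313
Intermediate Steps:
a = -3840 (a = 3 - 1*3843 = 3 - 3843 = -3840)
a/(5403 + 16861) + 3174/(-44921) = -3840/(5403 + 16861) + 3174/(-44921) = -3840/22264 + 3174*(-1/44921) = -3840*1/22264 - 3174/44921 = -480/2783 - 3174/44921 = -30395322/125015143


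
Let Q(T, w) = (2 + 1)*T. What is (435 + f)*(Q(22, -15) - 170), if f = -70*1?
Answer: -37960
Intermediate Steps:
Q(T, w) = 3*T
f = -70
(435 + f)*(Q(22, -15) - 170) = (435 - 70)*(3*22 - 170) = 365*(66 - 170) = 365*(-104) = -37960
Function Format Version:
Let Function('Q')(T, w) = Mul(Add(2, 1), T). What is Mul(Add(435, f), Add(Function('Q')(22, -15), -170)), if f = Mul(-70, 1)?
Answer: -37960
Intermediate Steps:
Function('Q')(T, w) = Mul(3, T)
f = -70
Mul(Add(435, f), Add(Function('Q')(22, -15), -170)) = Mul(Add(435, -70), Add(Mul(3, 22), -170)) = Mul(365, Add(66, -170)) = Mul(365, -104) = -37960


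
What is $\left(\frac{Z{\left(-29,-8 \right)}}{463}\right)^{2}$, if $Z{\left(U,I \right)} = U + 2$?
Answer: $\frac{729}{214369} \approx 0.0034007$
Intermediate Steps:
$Z{\left(U,I \right)} = 2 + U$
$\left(\frac{Z{\left(-29,-8 \right)}}{463}\right)^{2} = \left(\frac{2 - 29}{463}\right)^{2} = \left(\left(-27\right) \frac{1}{463}\right)^{2} = \left(- \frac{27}{463}\right)^{2} = \frac{729}{214369}$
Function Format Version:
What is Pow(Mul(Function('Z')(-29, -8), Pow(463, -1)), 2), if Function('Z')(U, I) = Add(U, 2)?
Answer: Rational(729, 214369) ≈ 0.0034007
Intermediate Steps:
Function('Z')(U, I) = Add(2, U)
Pow(Mul(Function('Z')(-29, -8), Pow(463, -1)), 2) = Pow(Mul(Add(2, -29), Pow(463, -1)), 2) = Pow(Mul(-27, Rational(1, 463)), 2) = Pow(Rational(-27, 463), 2) = Rational(729, 214369)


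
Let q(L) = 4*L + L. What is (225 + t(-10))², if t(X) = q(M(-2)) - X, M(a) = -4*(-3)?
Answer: 87025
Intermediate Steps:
M(a) = 12
q(L) = 5*L
t(X) = 60 - X (t(X) = 5*12 - X = 60 - X)
(225 + t(-10))² = (225 + (60 - 1*(-10)))² = (225 + (60 + 10))² = (225 + 70)² = 295² = 87025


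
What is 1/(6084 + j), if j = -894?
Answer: 1/5190 ≈ 0.00019268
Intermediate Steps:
1/(6084 + j) = 1/(6084 - 894) = 1/5190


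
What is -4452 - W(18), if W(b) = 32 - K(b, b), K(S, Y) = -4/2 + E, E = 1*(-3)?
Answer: -4489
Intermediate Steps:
E = -3
K(S, Y) = -5 (K(S, Y) = -4/2 - 3 = -4*1/2 - 3 = -2 - 3 = -5)
W(b) = 37 (W(b) = 32 - 1*(-5) = 32 + 5 = 37)
-4452 - W(18) = -4452 - 1*37 = -4452 - 37 = -4489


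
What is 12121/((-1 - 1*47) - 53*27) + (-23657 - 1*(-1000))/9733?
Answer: -8910788/846771 ≈ -10.523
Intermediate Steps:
12121/((-1 - 1*47) - 53*27) + (-23657 - 1*(-1000))/9733 = 12121/((-1 - 47) - 1431) + (-23657 + 1000)*(1/9733) = 12121/(-48 - 1431) - 22657*1/9733 = 12121/(-1479) - 22657/9733 = 12121*(-1/1479) - 22657/9733 = -713/87 - 22657/9733 = -8910788/846771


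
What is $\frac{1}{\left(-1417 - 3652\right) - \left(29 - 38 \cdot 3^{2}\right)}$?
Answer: $- \frac{1}{4756} \approx -0.00021026$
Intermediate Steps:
$\frac{1}{\left(-1417 - 3652\right) - \left(29 - 38 \cdot 3^{2}\right)} = \frac{1}{-5069 + \left(-29 + 38 \cdot 9\right)} = \frac{1}{-5069 + \left(-29 + 342\right)} = \frac{1}{-5069 + 313} = \frac{1}{-4756} = - \frac{1}{4756}$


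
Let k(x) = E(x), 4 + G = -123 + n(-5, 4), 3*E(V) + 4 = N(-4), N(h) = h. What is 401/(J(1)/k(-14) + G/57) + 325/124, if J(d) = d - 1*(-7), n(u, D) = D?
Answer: -456453/6076 ≈ -75.124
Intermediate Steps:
E(V) = -8/3 (E(V) = -4/3 + (⅓)*(-4) = -4/3 - 4/3 = -8/3)
G = -123 (G = -4 + (-123 + 4) = -4 - 119 = -123)
J(d) = 7 + d (J(d) = d + 7 = 7 + d)
k(x) = -8/3
401/(J(1)/k(-14) + G/57) + 325/124 = 401/((7 + 1)/(-8/3) - 123/57) + 325/124 = 401/(8*(-3/8) - 123*1/57) + 325*(1/124) = 401/(-3 - 41/19) + 325/124 = 401/(-98/19) + 325/124 = 401*(-19/98) + 325/124 = -7619/98 + 325/124 = -456453/6076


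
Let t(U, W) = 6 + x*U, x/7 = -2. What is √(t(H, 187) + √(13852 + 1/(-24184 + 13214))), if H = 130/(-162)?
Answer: √(167995896400 + 888570*√1666962135830)/98730 ≈ 11.616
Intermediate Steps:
x = -14 (x = 7*(-2) = -14)
H = -65/81 (H = 130*(-1/162) = -65/81 ≈ -0.80247)
t(U, W) = 6 - 14*U
√(t(H, 187) + √(13852 + 1/(-24184 + 13214))) = √((6 - 14*(-65/81)) + √(13852 + 1/(-24184 + 13214))) = √((6 + 910/81) + √(13852 + 1/(-10970))) = √(1396/81 + √(13852 - 1/10970)) = √(1396/81 + √(151956439/10970)) = √(1396/81 + √1666962135830/10970)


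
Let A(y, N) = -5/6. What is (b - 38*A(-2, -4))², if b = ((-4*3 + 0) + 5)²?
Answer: 58564/9 ≈ 6507.1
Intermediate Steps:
A(y, N) = -⅚ (A(y, N) = -5*⅙ = -⅚)
b = 49 (b = ((-12 + 0) + 5)² = (-12 + 5)² = (-7)² = 49)
(b - 38*A(-2, -4))² = (49 - 38*(-⅚))² = (49 + 95/3)² = (242/3)² = 58564/9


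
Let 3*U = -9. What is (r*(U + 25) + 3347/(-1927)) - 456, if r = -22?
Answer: -1814727/1927 ≈ -941.74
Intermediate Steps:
U = -3 (U = (1/3)*(-9) = -3)
(r*(U + 25) + 3347/(-1927)) - 456 = (-22*(-3 + 25) + 3347/(-1927)) - 456 = (-22*22 + 3347*(-1/1927)) - 456 = (-484 - 3347/1927) - 456 = -936015/1927 - 456 = -1814727/1927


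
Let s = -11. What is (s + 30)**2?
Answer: 361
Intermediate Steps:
(s + 30)**2 = (-11 + 30)**2 = 19**2 = 361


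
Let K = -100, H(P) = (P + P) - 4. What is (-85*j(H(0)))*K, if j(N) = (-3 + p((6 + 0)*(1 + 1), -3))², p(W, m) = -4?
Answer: 416500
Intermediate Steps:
H(P) = -4 + 2*P (H(P) = 2*P - 4 = -4 + 2*P)
j(N) = 49 (j(N) = (-3 - 4)² = (-7)² = 49)
(-85*j(H(0)))*K = -85*49*(-100) = -4165*(-100) = 416500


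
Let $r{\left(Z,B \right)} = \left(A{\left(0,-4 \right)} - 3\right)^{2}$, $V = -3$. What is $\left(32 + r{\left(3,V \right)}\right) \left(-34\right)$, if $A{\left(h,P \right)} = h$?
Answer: $-1394$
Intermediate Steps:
$r{\left(Z,B \right)} = 9$ ($r{\left(Z,B \right)} = \left(0 - 3\right)^{2} = \left(-3\right)^{2} = 9$)
$\left(32 + r{\left(3,V \right)}\right) \left(-34\right) = \left(32 + 9\right) \left(-34\right) = 41 \left(-34\right) = -1394$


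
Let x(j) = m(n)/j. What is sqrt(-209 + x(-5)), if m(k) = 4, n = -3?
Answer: I*sqrt(5245)/5 ≈ 14.484*I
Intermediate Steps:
x(j) = 4/j
sqrt(-209 + x(-5)) = sqrt(-209 + 4/(-5)) = sqrt(-209 + 4*(-1/5)) = sqrt(-209 - 4/5) = sqrt(-1049/5) = I*sqrt(5245)/5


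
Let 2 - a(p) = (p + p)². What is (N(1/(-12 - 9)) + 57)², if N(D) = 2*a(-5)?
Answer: 19321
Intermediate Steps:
a(p) = 2 - 4*p² (a(p) = 2 - (p + p)² = 2 - (2*p)² = 2 - 4*p²)
N(D) = -196 (N(D) = 2*(2 - 4*(-5)²) = 2*(2 - 4*25) = 2*(2 - 100) = 2*(-98) = -196)
(N(1/(-12 - 9)) + 57)² = (-196 + 57)² = (-139)² = 19321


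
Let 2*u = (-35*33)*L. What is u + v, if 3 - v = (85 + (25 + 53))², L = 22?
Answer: -39271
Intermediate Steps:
v = -26566 (v = 3 - (85 + (25 + 53))² = 3 - (85 + 78)² = 3 - 1*163² = 3 - 1*26569 = 3 - 26569 = -26566)
u = -12705 (u = (-35*33*22)/2 = (-1155*22)/2 = (½)*(-25410) = -12705)
u + v = -12705 - 26566 = -39271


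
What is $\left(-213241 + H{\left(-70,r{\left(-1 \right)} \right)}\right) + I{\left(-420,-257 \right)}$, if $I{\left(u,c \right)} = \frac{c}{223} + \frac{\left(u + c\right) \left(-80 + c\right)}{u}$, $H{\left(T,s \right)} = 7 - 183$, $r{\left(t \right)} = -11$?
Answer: $- \frac{20039621387}{93660} \approx -2.1396 \cdot 10^{5}$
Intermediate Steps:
$H{\left(T,s \right)} = -176$ ($H{\left(T,s \right)} = 7 - 183 = -176$)
$I{\left(u,c \right)} = \frac{c}{223} + \frac{\left(-80 + c\right) \left(c + u\right)}{u}$ ($I{\left(u,c \right)} = c \frac{1}{223} + \frac{\left(c + u\right) \left(-80 + c\right)}{u} = \frac{c}{223} + \frac{\left(-80 + c\right) \left(c + u\right)}{u}$)
$\left(-213241 + H{\left(-70,r{\left(-1 \right)} \right)}\right) + I{\left(-420,-257 \right)} = \left(-213241 - 176\right) + \left(-80 + \frac{224}{223} \left(-257\right) + \frac{\left(-257\right)^{2}}{-420} - - \frac{20560}{-420}\right) = -213417 - \left(\frac{46400287}{93660} + \frac{1028}{21}\right) = -213417 - \frac{50985167}{93660} = - \frac{20039621387}{93660}$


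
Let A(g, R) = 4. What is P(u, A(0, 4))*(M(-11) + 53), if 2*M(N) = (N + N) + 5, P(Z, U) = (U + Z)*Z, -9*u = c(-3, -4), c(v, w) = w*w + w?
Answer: -1424/9 ≈ -158.22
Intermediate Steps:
c(v, w) = w + w² (c(v, w) = w² + w = w + w²)
u = -4/3 (u = -(-4)*(1 - 4)/9 = -(-4)*(-3)/9 = -⅑*12 = -4/3 ≈ -1.3333)
P(Z, U) = Z*(U + Z)
M(N) = 5/2 + N (M(N) = ((N + N) + 5)/2 = (2*N + 5)/2 = (5 + 2*N)/2 = 5/2 + N)
P(u, A(0, 4))*(M(-11) + 53) = (-4*(4 - 4/3)/3)*((5/2 - 11) + 53) = (-4/3*8/3)*(-17/2 + 53) = -32/9*89/2 = -1424/9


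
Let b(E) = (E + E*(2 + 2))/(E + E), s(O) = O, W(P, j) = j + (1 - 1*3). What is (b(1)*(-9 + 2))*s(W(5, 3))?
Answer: -35/2 ≈ -17.500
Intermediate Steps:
W(P, j) = -2 + j (W(P, j) = j + (1 - 3) = j - 2 = -2 + j)
b(E) = 5/2 (b(E) = (E + E*4)/((2*E)) = (E + 4*E)*(1/(2*E)) = (5*E)*(1/(2*E)) = 5/2)
(b(1)*(-9 + 2))*s(W(5, 3)) = (5*(-9 + 2)/2)*(-2 + 3) = ((5/2)*(-7))*1 = -35/2*1 = -35/2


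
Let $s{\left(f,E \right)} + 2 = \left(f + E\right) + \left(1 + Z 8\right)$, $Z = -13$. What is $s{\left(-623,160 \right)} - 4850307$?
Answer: $-4850875$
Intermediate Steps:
$s{\left(f,E \right)} = -105 + E + f$ ($s{\left(f,E \right)} = -2 + \left(\left(f + E\right) + \left(1 - 104\right)\right) = -2 + \left(\left(E + f\right) + \left(1 - 104\right)\right) = -2 - \left(103 - E - f\right) = -2 + \left(-103 + E + f\right) = -105 + E + f$)
$s{\left(-623,160 \right)} - 4850307 = \left(-105 + 160 - 623\right) - 4850307 = -568 - 4850307 = -4850875$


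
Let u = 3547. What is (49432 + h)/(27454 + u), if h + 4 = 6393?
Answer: 55821/31001 ≈ 1.8006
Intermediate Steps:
h = 6389 (h = -4 + 6393 = 6389)
(49432 + h)/(27454 + u) = (49432 + 6389)/(27454 + 3547) = 55821/31001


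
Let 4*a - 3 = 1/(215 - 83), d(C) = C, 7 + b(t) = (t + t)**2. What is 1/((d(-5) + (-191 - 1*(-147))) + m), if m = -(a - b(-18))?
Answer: 528/654323 ≈ 0.00080694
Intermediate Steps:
b(t) = -7 + 4*t**2 (b(t) = -7 + (t + t)**2 = -7 + (2*t)**2 = -7 + 4*t**2)
a = 397/528 (a = 3/4 + 1/(4*(215 - 83)) = 3/4 + (1/4)/132 = 3/4 + (1/4)*(1/132) = 3/4 + 1/528 = 397/528 ≈ 0.75189)
m = 680195/528 (m = -(397/528 - (-7 + 4*(-18)**2)) = -(397/528 - (-7 + 4*324)) = -(397/528 - (-7 + 1296)) = -(397/528 - 1*1289) = -(397/528 - 1289) = -1*(-680195/528) = 680195/528 ≈ 1288.2)
1/((d(-5) + (-191 - 1*(-147))) + m) = 1/((-5 + (-191 - 1*(-147))) + 680195/528) = 1/((-5 + (-191 + 147)) + 680195/528) = 1/((-5 - 44) + 680195/528) = 1/(-49 + 680195/528) = 1/(654323/528) = 528/654323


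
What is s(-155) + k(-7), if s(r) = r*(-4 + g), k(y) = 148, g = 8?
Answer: -472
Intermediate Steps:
s(r) = 4*r (s(r) = r*(-4 + 8) = r*4 = 4*r)
s(-155) + k(-7) = 4*(-155) + 148 = -620 + 148 = -472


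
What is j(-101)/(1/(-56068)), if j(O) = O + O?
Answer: 11325736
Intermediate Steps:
j(O) = 2*O
j(-101)/(1/(-56068)) = (2*(-101))/(1/(-56068)) = -202/(-1/56068) = -202*(-56068) = 11325736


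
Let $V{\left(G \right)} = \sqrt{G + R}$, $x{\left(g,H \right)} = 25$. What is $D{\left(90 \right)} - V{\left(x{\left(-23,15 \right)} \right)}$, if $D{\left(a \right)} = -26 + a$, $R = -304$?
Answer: $64 - 3 i \sqrt{31} \approx 64.0 - 16.703 i$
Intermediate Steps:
$V{\left(G \right)} = \sqrt{-304 + G}$ ($V{\left(G \right)} = \sqrt{G - 304} = \sqrt{-304 + G}$)
$D{\left(90 \right)} - V{\left(x{\left(-23,15 \right)} \right)} = \left(-26 + 90\right) - \sqrt{-304 + 25} = 64 - \sqrt{-279} = 64 - 3 i \sqrt{31}$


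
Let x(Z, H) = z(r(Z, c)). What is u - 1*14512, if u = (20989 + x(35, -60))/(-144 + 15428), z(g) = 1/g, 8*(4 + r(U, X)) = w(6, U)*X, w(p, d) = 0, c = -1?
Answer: -887121677/61136 ≈ -14511.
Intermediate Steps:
r(U, X) = -4 (r(U, X) = -4 + (0*X)/8 = -4 + (1/8)*0 = -4 + 0 = -4)
x(Z, H) = -1/4 (x(Z, H) = 1/(-4) = -1/4)
u = 83955/61136 (u = (20989 - 1/4)/(-144 + 15428) = (83955/4)/15284 = (83955/4)*(1/15284) = 83955/61136 ≈ 1.3732)
u - 1*14512 = 83955/61136 - 1*14512 = 83955/61136 - 14512 = -887121677/61136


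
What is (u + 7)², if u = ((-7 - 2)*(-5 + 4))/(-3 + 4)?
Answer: 256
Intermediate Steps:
u = 9 (u = -9*(-1)/1 = 9*1 = 9)
(u + 7)² = (9 + 7)² = 16² = 256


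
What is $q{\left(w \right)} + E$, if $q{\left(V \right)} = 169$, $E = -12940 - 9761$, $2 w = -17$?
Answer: $-22532$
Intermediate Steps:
$w = - \frac{17}{2}$ ($w = \frac{1}{2} \left(-17\right) = - \frac{17}{2} \approx -8.5$)
$E = -22701$
$q{\left(w \right)} + E = 169 - 22701 = -22532$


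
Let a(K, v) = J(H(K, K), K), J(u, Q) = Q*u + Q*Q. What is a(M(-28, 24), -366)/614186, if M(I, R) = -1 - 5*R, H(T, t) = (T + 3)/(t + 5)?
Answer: 842039/35622788 ≈ 0.023638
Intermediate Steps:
H(T, t) = (3 + T)/(5 + t)
J(u, Q) = Q² + Q*u (J(u, Q) = Q*u + Q² = Q² + Q*u)
a(K, v) = K*(K + (3 + K)/(5 + K))
a(M(-28, 24), -366)/614186 = ((-1 - 5*24)*(3 + (-1 - 5*24) + (-1 - 5*24)*(5 + (-1 - 5*24)))/(5 + (-1 - 5*24)))/614186 = ((-1 - 120)*(3 + (-1 - 120) + (-1 - 120)*(5 + (-1 - 120)))/(5 + (-1 - 120)))*(1/614186) = -121*(3 - 121 - 121*(5 - 121))/(5 - 121)*(1/614186) = -121*(3 - 121 - 121*(-116))/(-116)*(1/614186) = -121*(-1/116)*(3 - 121 + 14036)*(1/614186) = -121*(-1/116)*13918*(1/614186) = (842039/58)*(1/614186) = 842039/35622788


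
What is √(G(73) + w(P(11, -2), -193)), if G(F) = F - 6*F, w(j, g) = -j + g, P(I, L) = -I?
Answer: I*√547 ≈ 23.388*I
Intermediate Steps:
w(j, g) = g - j
G(F) = -5*F
√(G(73) + w(P(11, -2), -193)) = √(-5*73 + (-193 - (-1)*11)) = √(-365 + (-193 - 1*(-11))) = √(-365 + (-193 + 11)) = √(-365 - 182) = √(-547) = I*√547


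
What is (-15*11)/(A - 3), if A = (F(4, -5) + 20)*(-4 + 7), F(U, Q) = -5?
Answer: -55/14 ≈ -3.9286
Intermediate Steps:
A = 45 (A = (-5 + 20)*(-4 + 7) = 15*3 = 45)
(-15*11)/(A - 3) = (-15*11)/(45 - 3) = -165/42 = -165*1/42 = -55/14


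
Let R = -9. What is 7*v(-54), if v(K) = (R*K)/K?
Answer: -63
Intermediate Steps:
v(K) = -9 (v(K) = (-9*K)/K = -9)
7*v(-54) = 7*(-9) = -63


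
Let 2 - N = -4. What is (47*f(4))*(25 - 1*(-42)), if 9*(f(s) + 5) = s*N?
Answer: -22043/3 ≈ -7347.7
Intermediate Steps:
N = 6 (N = 2 - 1*(-4) = 2 + 4 = 6)
f(s) = -5 + 2*s/3 (f(s) = -5 + (s*6)/9 = -5 + (6*s)/9 = -5 + 2*s/3)
(47*f(4))*(25 - 1*(-42)) = (47*(-5 + (2/3)*4))*(25 - 1*(-42)) = (47*(-5 + 8/3))*(25 + 42) = (47*(-7/3))*67 = -329/3*67 = -22043/3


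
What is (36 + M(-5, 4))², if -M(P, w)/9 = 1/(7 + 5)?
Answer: 19881/16 ≈ 1242.6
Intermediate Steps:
M(P, w) = -¾ (M(P, w) = -9/(7 + 5) = -9/12 = -9*1/12 = -¾)
(36 + M(-5, 4))² = (36 - ¾)² = (141/4)² = 19881/16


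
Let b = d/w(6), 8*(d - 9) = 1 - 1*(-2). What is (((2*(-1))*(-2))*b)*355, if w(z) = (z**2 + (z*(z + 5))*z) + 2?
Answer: 26625/868 ≈ 30.674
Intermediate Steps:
d = 75/8 (d = 9 + (1 - 1*(-2))/8 = 9 + (1 + 2)/8 = 9 + (1/8)*3 = 9 + 3/8 = 75/8 ≈ 9.3750)
w(z) = 2 + z**2 + z**2*(5 + z) (w(z) = (z**2 + (z*(5 + z))*z) + 2 = (z**2 + z**2*(5 + z)) + 2 = 2 + z**2 + z**2*(5 + z))
b = 75/3472 (b = 75/(8*(2 + 6**3 + 6*6**2)) = 75/(8*(2 + 216 + 6*36)) = 75/(8*(2 + 216 + 216)) = (75/8)/434 = (75/8)*(1/434) = 75/3472 ≈ 0.021601)
(((2*(-1))*(-2))*b)*355 = (((2*(-1))*(-2))*(75/3472))*355 = (-2*(-2)*(75/3472))*355 = (4*(75/3472))*355 = (75/868)*355 = 26625/868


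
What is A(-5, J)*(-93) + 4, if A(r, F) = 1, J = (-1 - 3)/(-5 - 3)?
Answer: -89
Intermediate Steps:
J = ½ (J = -4/(-8) = -4*(-⅛) = ½ ≈ 0.50000)
A(-5, J)*(-93) + 4 = 1*(-93) + 4 = -93 + 4 = -89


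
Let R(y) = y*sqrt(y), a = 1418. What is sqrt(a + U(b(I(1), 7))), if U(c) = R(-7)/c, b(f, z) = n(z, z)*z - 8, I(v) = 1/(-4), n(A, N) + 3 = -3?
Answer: sqrt(141800 + 14*I*sqrt(7))/10 ≈ 37.656 + 0.0049182*I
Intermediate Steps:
n(A, N) = -6 (n(A, N) = -3 - 3 = -6)
I(v) = -1/4 (I(v) = 1*(-1/4) = -1/4)
R(y) = y**(3/2)
b(f, z) = -8 - 6*z (b(f, z) = -6*z - 8 = -8 - 6*z)
U(c) = -7*I*sqrt(7)/c (U(c) = (-7)**(3/2)/c = (-7*I*sqrt(7))/c = -7*I*sqrt(7)/c)
sqrt(a + U(b(I(1), 7))) = sqrt(1418 - 7*I*sqrt(7)/(-8 - 6*7)) = sqrt(1418 - 7*I*sqrt(7)/(-8 - 42)) = sqrt(1418 - 7*I*sqrt(7)/(-50)) = sqrt(1418 - 7*I*sqrt(7)*(-1/50)) = sqrt(1418 + 7*I*sqrt(7)/50)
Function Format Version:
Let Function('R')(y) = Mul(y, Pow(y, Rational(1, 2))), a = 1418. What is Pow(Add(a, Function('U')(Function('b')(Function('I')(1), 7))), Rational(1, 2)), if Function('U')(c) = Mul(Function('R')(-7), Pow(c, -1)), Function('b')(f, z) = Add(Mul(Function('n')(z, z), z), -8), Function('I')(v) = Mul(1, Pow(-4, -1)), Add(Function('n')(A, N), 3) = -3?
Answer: Mul(Rational(1, 10), Pow(Add(141800, Mul(14, I, Pow(7, Rational(1, 2)))), Rational(1, 2))) ≈ Add(37.656, Mul(0.0049182, I))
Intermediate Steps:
Function('n')(A, N) = -6 (Function('n')(A, N) = Add(-3, -3) = -6)
Function('I')(v) = Rational(-1, 4) (Function('I')(v) = Mul(1, Rational(-1, 4)) = Rational(-1, 4))
Function('R')(y) = Pow(y, Rational(3, 2))
Function('b')(f, z) = Add(-8, Mul(-6, z)) (Function('b')(f, z) = Add(Mul(-6, z), -8) = Add(-8, Mul(-6, z)))
Function('U')(c) = Mul(-7, I, Pow(7, Rational(1, 2)), Pow(c, -1)) (Function('U')(c) = Mul(Pow(-7, Rational(3, 2)), Pow(c, -1)) = Mul(Mul(-7, I, Pow(7, Rational(1, 2))), Pow(c, -1)) = Mul(-7, I, Pow(7, Rational(1, 2)), Pow(c, -1)))
Pow(Add(a, Function('U')(Function('b')(Function('I')(1), 7))), Rational(1, 2)) = Pow(Add(1418, Mul(-7, I, Pow(7, Rational(1, 2)), Pow(Add(-8, Mul(-6, 7)), -1))), Rational(1, 2)) = Pow(Add(1418, Mul(-7, I, Pow(7, Rational(1, 2)), Pow(Add(-8, -42), -1))), Rational(1, 2)) = Pow(Add(1418, Mul(-7, I, Pow(7, Rational(1, 2)), Pow(-50, -1))), Rational(1, 2)) = Pow(Add(1418, Mul(-7, I, Pow(7, Rational(1, 2)), Rational(-1, 50))), Rational(1, 2)) = Pow(Add(1418, Mul(Rational(7, 50), I, Pow(7, Rational(1, 2)))), Rational(1, 2))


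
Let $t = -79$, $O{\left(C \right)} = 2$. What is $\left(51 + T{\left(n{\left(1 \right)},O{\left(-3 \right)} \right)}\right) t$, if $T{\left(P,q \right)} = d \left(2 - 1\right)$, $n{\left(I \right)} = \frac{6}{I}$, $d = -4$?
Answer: $-3713$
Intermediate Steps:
$T{\left(P,q \right)} = -4$ ($T{\left(P,q \right)} = - 4 \left(2 - 1\right) = \left(-4\right) 1 = -4$)
$\left(51 + T{\left(n{\left(1 \right)},O{\left(-3 \right)} \right)}\right) t = \left(51 - 4\right) \left(-79\right) = 47 \left(-79\right) = -3713$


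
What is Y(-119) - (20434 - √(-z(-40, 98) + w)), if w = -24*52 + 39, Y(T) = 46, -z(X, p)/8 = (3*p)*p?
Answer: -20388 + √229287 ≈ -19909.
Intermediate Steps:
z(X, p) = -24*p² (z(X, p) = -8*3*p*p = -24*p²)
w = -1209 (w = -1248 + 39 = -1209)
Y(-119) - (20434 - √(-z(-40, 98) + w)) = 46 - (20434 - √(-(-24)*98² - 1209)) = 46 - (20434 - √(-(-24)*9604 - 1209)) = 46 - (20434 - √(-1*(-230496) - 1209)) = 46 - (20434 - √(230496 - 1209)) = 46 - (20434 - √229287) = 46 + (-20434 + √229287) = -20388 + √229287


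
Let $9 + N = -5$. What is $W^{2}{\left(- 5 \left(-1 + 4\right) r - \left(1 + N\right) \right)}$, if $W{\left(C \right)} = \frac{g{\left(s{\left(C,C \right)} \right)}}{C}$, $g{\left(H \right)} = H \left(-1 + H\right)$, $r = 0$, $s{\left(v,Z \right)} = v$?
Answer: $144$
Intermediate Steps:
$N = -14$ ($N = -9 - 5 = -14$)
$W{\left(C \right)} = -1 + C$ ($W{\left(C \right)} = \frac{C \left(-1 + C\right)}{C} = -1 + C$)
$W^{2}{\left(- 5 \left(-1 + 4\right) r - \left(1 + N\right) \right)} = \left(-1 + \left(- 5 \left(-1 + 4\right) 0 - -13\right)\right)^{2} = \left(-1 + \left(\left(-5\right) 3 \cdot 0 + \left(-1 + 14\right)\right)\right)^{2} = \left(-1 + \left(\left(-15\right) 0 + 13\right)\right)^{2} = \left(-1 + \left(0 + 13\right)\right)^{2} = \left(-1 + 13\right)^{2} = 12^{2} = 144$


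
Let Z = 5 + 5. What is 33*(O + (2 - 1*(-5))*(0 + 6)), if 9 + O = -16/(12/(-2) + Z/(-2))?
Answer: 1137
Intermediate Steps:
Z = 10
O = -83/11 (O = -9 - 16/(12/(-2) + 10/(-2)) = -9 - 16/(12*(-½) + 10*(-½)) = -9 - 16/(-6 - 5) = -9 - 16/(-11) = -9 - 16*(-1/11) = -9 + 16/11 = -83/11 ≈ -7.5455)
33*(O + (2 - 1*(-5))*(0 + 6)) = 33*(-83/11 + (2 - 1*(-5))*(0 + 6)) = 33*(-83/11 + (2 + 5)*6) = 33*(-83/11 + 7*6) = 33*(-83/11 + 42) = 33*(379/11) = 1137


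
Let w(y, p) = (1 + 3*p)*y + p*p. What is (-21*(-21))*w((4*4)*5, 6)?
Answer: 686196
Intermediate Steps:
w(y, p) = p² + y*(1 + 3*p) (w(y, p) = y*(1 + 3*p) + p² = p² + y*(1 + 3*p))
(-21*(-21))*w((4*4)*5, 6) = (-21*(-21))*((4*4)*5 + 6² + 3*6*((4*4)*5)) = 441*(16*5 + 36 + 3*6*(16*5)) = 441*(80 + 36 + 3*6*80) = 441*(80 + 36 + 1440) = 441*1556 = 686196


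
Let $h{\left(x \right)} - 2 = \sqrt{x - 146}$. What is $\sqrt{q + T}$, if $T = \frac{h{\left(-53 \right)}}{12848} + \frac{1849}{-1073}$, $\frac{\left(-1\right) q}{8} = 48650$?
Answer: $\frac{\sqrt{-4623014668520351114 + 924517187 i \sqrt{199}}}{3446476} \approx 8.7998 \cdot 10^{-7} + 623.86 i$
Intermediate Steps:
$q = -389200$ ($q = \left(-8\right) 48650 = -389200$)
$h{\left(x \right)} = 2 + \sqrt{-146 + x}$ ($h{\left(x \right)} = 2 + \sqrt{x - 146} = 2 + \sqrt{-146 + x}$)
$T = - \frac{11876903}{6892952} + \frac{i \sqrt{199}}{12848}$ ($T = \frac{2 + \sqrt{-146 - 53}}{12848} + \frac{1849}{-1073} = \left(2 + \sqrt{-199}\right) \frac{1}{12848} + 1849 \left(- \frac{1}{1073}\right) = \left(2 + i \sqrt{199}\right) \frac{1}{12848} - \frac{1849}{1073} = \left(\frac{1}{6424} + \frac{i \sqrt{199}}{12848}\right) - \frac{1849}{1073} = - \frac{11876903}{6892952} + \frac{i \sqrt{199}}{12848} \approx -1.7231 + 0.001098 i$)
$\sqrt{q + T} = \sqrt{-389200 - \left(\frac{11876903}{6892952} - \frac{i \sqrt{199}}{12848}\right)} = \sqrt{- \frac{2682748795303}{6892952} + \frac{i \sqrt{199}}{12848}}$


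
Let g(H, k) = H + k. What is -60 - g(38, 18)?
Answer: -116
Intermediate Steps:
-60 - g(38, 18) = -60 - (38 + 18) = -60 - 1*56 = -60 - 56 = -116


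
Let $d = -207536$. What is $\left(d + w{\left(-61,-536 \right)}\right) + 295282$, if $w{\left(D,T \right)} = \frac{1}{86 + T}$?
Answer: $\frac{39485699}{450} \approx 87746.0$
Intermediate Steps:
$\left(d + w{\left(-61,-536 \right)}\right) + 295282 = \left(-207536 + \frac{1}{86 - 536}\right) + 295282 = \left(-207536 + \frac{1}{-450}\right) + 295282 = \left(-207536 - \frac{1}{450}\right) + 295282 = - \frac{93391201}{450} + 295282 = \frac{39485699}{450}$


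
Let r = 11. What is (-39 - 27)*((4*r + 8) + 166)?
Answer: -14388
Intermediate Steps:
(-39 - 27)*((4*r + 8) + 166) = (-39 - 27)*((4*11 + 8) + 166) = -66*((44 + 8) + 166) = -66*(52 + 166) = -66*218 = -14388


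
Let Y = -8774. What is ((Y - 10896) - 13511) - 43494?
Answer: -76675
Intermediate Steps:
((Y - 10896) - 13511) - 43494 = ((-8774 - 10896) - 13511) - 43494 = (-19670 - 13511) - 43494 = -33181 - 43494 = -76675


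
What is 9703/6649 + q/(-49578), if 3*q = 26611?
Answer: 1266229463/988932366 ≈ 1.2804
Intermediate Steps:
q = 26611/3 (q = (⅓)*26611 = 26611/3 ≈ 8870.3)
9703/6649 + q/(-49578) = 9703/6649 + (26611/3)/(-49578) = 9703*(1/6649) + (26611/3)*(-1/49578) = 9703/6649 - 26611/148734 = 1266229463/988932366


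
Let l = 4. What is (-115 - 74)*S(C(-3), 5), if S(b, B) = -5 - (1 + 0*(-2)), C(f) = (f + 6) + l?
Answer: 1134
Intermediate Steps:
C(f) = 10 + f (C(f) = (f + 6) + 4 = (6 + f) + 4 = 10 + f)
S(b, B) = -6 (S(b, B) = -5 - (1 + 0) = -5 - 1*1 = -5 - 1 = -6)
(-115 - 74)*S(C(-3), 5) = (-115 - 74)*(-6) = -189*(-6) = 1134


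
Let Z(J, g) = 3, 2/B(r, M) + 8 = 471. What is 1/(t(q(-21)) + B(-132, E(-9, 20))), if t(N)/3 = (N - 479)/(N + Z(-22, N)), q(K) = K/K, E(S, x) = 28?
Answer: -926/331967 ≈ -0.0027894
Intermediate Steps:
B(r, M) = 2/463 (B(r, M) = 2/(-8 + 471) = 2/463)
q(K) = 1
t(N) = 3*(-479 + N)/(3 + N) (t(N) = 3*((N - 479)/(N + 3)) = 3*((-479 + N)/(3 + N)) = 3*(-479 + N)/(3 + N))
1/(t(q(-21)) + B(-132, E(-9, 20))) = 1/(3*(-479 + 1)/(3 + 1) + 2/463) = 1/(3*(-478)/4 + 2/463) = 1/(3*(¼)*(-478) + 2/463) = 1/(-717/2 + 2/463) = 1/(-331967/926) = -926/331967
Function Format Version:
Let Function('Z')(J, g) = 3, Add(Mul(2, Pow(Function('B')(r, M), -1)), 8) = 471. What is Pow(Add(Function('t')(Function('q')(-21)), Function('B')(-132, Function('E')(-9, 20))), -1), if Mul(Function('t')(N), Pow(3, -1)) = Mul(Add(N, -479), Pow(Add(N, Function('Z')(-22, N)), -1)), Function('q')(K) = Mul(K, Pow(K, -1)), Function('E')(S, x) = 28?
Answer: Rational(-926, 331967) ≈ -0.0027894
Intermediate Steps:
Function('B')(r, M) = Rational(2, 463) (Function('B')(r, M) = Mul(2, Pow(Add(-8, 471), -1)) = Mul(2, Pow(463, -1)) = Mul(2, Rational(1, 463)) = Rational(2, 463))
Function('q')(K) = 1
Function('t')(N) = Mul(3, Pow(Add(3, N), -1), Add(-479, N)) (Function('t')(N) = Mul(3, Mul(Add(N, -479), Pow(Add(N, 3), -1))) = Mul(3, Mul(Add(-479, N), Pow(Add(3, N), -1))) = Mul(3, Mul(Pow(Add(3, N), -1), Add(-479, N))) = Mul(3, Pow(Add(3, N), -1), Add(-479, N)))
Pow(Add(Function('t')(Function('q')(-21)), Function('B')(-132, Function('E')(-9, 20))), -1) = Pow(Add(Mul(3, Pow(Add(3, 1), -1), Add(-479, 1)), Rational(2, 463)), -1) = Pow(Add(Mul(3, Pow(4, -1), -478), Rational(2, 463)), -1) = Pow(Add(Mul(3, Rational(1, 4), -478), Rational(2, 463)), -1) = Pow(Add(Rational(-717, 2), Rational(2, 463)), -1) = Pow(Rational(-331967, 926), -1) = Rational(-926, 331967)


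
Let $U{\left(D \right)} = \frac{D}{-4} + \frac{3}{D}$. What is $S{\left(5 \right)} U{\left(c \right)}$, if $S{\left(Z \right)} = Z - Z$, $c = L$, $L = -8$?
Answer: $0$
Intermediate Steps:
$c = -8$
$U{\left(D \right)} = \frac{3}{D} - \frac{D}{4}$ ($U{\left(D \right)} = D \left(- \frac{1}{4}\right) + \frac{3}{D} = - \frac{D}{4} + \frac{3}{D} = \frac{3}{D} - \frac{D}{4}$)
$S{\left(Z \right)} = 0$
$S{\left(5 \right)} U{\left(c \right)} = 0 \left(\frac{3}{-8} - -2\right) = 0 \left(3 \left(- \frac{1}{8}\right) + 2\right) = 0 \left(- \frac{3}{8} + 2\right) = 0 \cdot \frac{13}{8} = 0$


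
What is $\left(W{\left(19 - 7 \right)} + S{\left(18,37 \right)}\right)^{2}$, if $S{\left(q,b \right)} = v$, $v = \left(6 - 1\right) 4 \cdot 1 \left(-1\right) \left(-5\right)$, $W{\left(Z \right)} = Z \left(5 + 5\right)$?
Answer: $48400$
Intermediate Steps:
$W{\left(Z \right)} = 10 Z$ ($W{\left(Z \right)} = Z 10 = 10 Z$)
$v = 100$ ($v = \left(6 - 1\right) 4 \cdot 1 \left(-1\right) \left(-5\right) = 5 \cdot 4 \cdot 1 \left(-1\right) \left(-5\right) = 20 \cdot 1 \left(-1\right) \left(-5\right) = 20 \left(-1\right) \left(-5\right) = \left(-20\right) \left(-5\right) = 100$)
$S{\left(q,b \right)} = 100$
$\left(W{\left(19 - 7 \right)} + S{\left(18,37 \right)}\right)^{2} = \left(10 \left(19 - 7\right) + 100\right)^{2} = \left(10 \cdot 12 + 100\right)^{2} = \left(120 + 100\right)^{2} = 220^{2} = 48400$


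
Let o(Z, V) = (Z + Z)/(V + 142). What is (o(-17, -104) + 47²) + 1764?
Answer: 75470/19 ≈ 3972.1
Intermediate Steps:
o(Z, V) = 2*Z/(142 + V) (o(Z, V) = (2*Z)/(142 + V) = 2*Z/(142 + V))
(o(-17, -104) + 47²) + 1764 = (2*(-17)/(142 - 104) + 47²) + 1764 = (2*(-17)/38 + 2209) + 1764 = (2*(-17)*(1/38) + 2209) + 1764 = (-17/19 + 2209) + 1764 = 41954/19 + 1764 = 75470/19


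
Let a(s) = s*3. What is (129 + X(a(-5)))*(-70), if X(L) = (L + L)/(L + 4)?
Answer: -101430/11 ≈ -9220.9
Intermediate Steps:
a(s) = 3*s
X(L) = 2*L/(4 + L) (X(L) = (2*L)/(4 + L) = 2*L/(4 + L))
(129 + X(a(-5)))*(-70) = (129 + 2*(3*(-5))/(4 + 3*(-5)))*(-70) = (129 + 2*(-15)/(4 - 15))*(-70) = (129 + 2*(-15)/(-11))*(-70) = (129 + 2*(-15)*(-1/11))*(-70) = (129 + 30/11)*(-70) = (1449/11)*(-70) = -101430/11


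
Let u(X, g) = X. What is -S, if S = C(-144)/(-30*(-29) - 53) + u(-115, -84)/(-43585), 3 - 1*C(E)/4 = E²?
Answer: 31430411/309643 ≈ 101.51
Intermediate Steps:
C(E) = 12 - 4*E²
S = -31430411/309643 (S = (12 - 4*(-144)²)/(-30*(-29) - 53) - 115/(-43585) = (12 - 4*20736)/(870 - 53) - 115*(-1/43585) = (12 - 82944)/817 + 1/379 = -82932*1/817 + 1/379 = -82932/817 + 1/379 = -31430411/309643 ≈ -101.51)
-S = -1*(-31430411/309643) = 31430411/309643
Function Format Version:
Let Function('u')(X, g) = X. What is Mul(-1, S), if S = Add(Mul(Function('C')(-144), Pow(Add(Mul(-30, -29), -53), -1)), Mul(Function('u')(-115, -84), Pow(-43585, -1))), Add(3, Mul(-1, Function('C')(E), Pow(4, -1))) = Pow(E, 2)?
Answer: Rational(31430411, 309643) ≈ 101.51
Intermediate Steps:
Function('C')(E) = Add(12, Mul(-4, Pow(E, 2)))
S = Rational(-31430411, 309643) (S = Add(Mul(Add(12, Mul(-4, Pow(-144, 2))), Pow(Add(Mul(-30, -29), -53), -1)), Mul(-115, Pow(-43585, -1))) = Add(Mul(Add(12, Mul(-4, 20736)), Pow(Add(870, -53), -1)), Mul(-115, Rational(-1, 43585))) = Add(Mul(Add(12, -82944), Pow(817, -1)), Rational(1, 379)) = Add(Mul(-82932, Rational(1, 817)), Rational(1, 379)) = Add(Rational(-82932, 817), Rational(1, 379)) = Rational(-31430411, 309643) ≈ -101.51)
Mul(-1, S) = Mul(-1, Rational(-31430411, 309643)) = Rational(31430411, 309643)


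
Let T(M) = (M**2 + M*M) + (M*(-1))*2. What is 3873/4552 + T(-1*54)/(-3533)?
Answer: -13355571/16082216 ≈ -0.83046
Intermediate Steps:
T(M) = -2*M + 2*M**2 (T(M) = (M**2 + M**2) - M*2 = 2*M**2 - 2*M = -2*M + 2*M**2)
3873/4552 + T(-1*54)/(-3533) = 3873/4552 + (2*(-1*54)*(-1 - 1*54))/(-3533) = 3873*(1/4552) + (2*(-54)*(-1 - 54))*(-1/3533) = 3873/4552 + (2*(-54)*(-55))*(-1/3533) = 3873/4552 + 5940*(-1/3533) = 3873/4552 - 5940/3533 = -13355571/16082216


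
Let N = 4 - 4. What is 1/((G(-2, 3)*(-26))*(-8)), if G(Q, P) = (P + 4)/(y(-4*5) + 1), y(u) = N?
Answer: 1/1456 ≈ 0.00068681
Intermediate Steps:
N = 0
y(u) = 0
G(Q, P) = 4 + P (G(Q, P) = (P + 4)/(0 + 1) = (4 + P)/1 = (4 + P)*1 = 4 + P)
1/((G(-2, 3)*(-26))*(-8)) = 1/(((4 + 3)*(-26))*(-8)) = 1/((7*(-26))*(-8)) = 1/(-182*(-8)) = 1/1456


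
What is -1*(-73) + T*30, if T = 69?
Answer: 2143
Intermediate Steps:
-1*(-73) + T*30 = -1*(-73) + 69*30 = 73 + 2070 = 2143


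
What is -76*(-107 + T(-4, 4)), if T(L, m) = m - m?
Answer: 8132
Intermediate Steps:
T(L, m) = 0
-76*(-107 + T(-4, 4)) = -76*(-107 + 0) = -76*(-107) = 8132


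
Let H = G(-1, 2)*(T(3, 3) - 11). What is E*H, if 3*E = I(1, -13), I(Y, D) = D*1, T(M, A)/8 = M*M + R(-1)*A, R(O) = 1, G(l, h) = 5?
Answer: -5525/3 ≈ -1841.7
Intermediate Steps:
T(M, A) = 8*A + 8*M² (T(M, A) = 8*(M*M + 1*A) = 8*(M² + A) = 8*(A + M²) = 8*A + 8*M²)
I(Y, D) = D
E = -13/3 (E = (⅓)*(-13) = -13/3 ≈ -4.3333)
H = 425 (H = 5*((8*3 + 8*3²) - 11) = 5*((24 + 8*9) - 11) = 5*((24 + 72) - 11) = 5*(96 - 11) = 5*85 = 425)
E*H = -13/3*425 = -5525/3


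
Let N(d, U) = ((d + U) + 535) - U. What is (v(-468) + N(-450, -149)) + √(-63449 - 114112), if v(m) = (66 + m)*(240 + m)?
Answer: 91741 + 3*I*√19729 ≈ 91741.0 + 421.38*I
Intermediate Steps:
N(d, U) = 535 + d (N(d, U) = ((U + d) + 535) - U = (535 + U + d) - U = 535 + d)
(v(-468) + N(-450, -149)) + √(-63449 - 114112) = ((15840 + (-468)² + 306*(-468)) + (535 - 450)) + √(-63449 - 114112) = ((15840 + 219024 - 143208) + 85) + √(-177561) = (91656 + 85) + 3*I*√19729 = 91741 + 3*I*√19729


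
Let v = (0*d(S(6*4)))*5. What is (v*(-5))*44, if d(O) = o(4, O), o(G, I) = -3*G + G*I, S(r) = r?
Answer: 0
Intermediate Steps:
d(O) = -12 + 4*O (d(O) = 4*(-3 + O) = -12 + 4*O)
v = 0 (v = (0*(-12 + 4*(6*4)))*5 = (0*(-12 + 4*24))*5 = (0*(-12 + 96))*5 = (0*84)*5 = 0*5 = 0)
(v*(-5))*44 = (0*(-5))*44 = 0*44 = 0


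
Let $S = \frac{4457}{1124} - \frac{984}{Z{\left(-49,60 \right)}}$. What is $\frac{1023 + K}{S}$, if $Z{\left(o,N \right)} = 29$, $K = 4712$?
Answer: $- \frac{5052380}{26399} \approx -191.39$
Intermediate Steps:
$S = - \frac{976763}{32596}$ ($S = \frac{4457}{1124} - \frac{984}{29} = - \frac{976763}{32596} \approx -29.966$)
$\frac{1023 + K}{S} = \frac{1023 + 4712}{- \frac{976763}{32596}} = 5735 \left(- \frac{32596}{976763}\right) = - \frac{5052380}{26399}$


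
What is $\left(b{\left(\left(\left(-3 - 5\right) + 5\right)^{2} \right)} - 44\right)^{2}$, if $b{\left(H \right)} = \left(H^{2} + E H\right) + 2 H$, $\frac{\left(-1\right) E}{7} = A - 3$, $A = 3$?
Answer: $3025$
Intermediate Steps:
$E = 0$ ($E = - 7 \left(3 - 3\right) = \left(-7\right) 0 = 0$)
$b{\left(H \right)} = H^{2} + 2 H$ ($b{\left(H \right)} = \left(H^{2} + 0 H\right) + 2 H = \left(H^{2} + 0\right) + 2 H = H^{2} + 2 H$)
$\left(b{\left(\left(\left(-3 - 5\right) + 5\right)^{2} \right)} - 44\right)^{2} = \left(\left(\left(-3 - 5\right) + 5\right)^{2} \left(2 + \left(\left(-3 - 5\right) + 5\right)^{2}\right) - 44\right)^{2} = \left(\left(-8 + 5\right)^{2} \left(2 + \left(-8 + 5\right)^{2}\right) - 44\right)^{2} = \left(\left(-3\right)^{2} \left(2 + \left(-3\right)^{2}\right) - 44\right)^{2} = \left(9 \left(2 + 9\right) - 44\right)^{2} = \left(9 \cdot 11 - 44\right)^{2} = \left(99 - 44\right)^{2} = 55^{2} = 3025$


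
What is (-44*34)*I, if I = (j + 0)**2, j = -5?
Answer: -37400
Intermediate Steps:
I = 25 (I = (-5 + 0)**2 = (-5)**2 = 25)
(-44*34)*I = -44*34*25 = -1496*25 = -37400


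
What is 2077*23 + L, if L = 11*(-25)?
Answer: 47496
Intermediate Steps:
L = -275
2077*23 + L = 2077*23 - 275 = 47771 - 275 = 47496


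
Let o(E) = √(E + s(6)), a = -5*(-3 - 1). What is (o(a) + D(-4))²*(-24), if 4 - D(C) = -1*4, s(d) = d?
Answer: -2160 - 384*√26 ≈ -4118.0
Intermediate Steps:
a = 20 (a = -5*(-4) = 20)
D(C) = 8 (D(C) = 4 - (-1)*4 = 4 - 1*(-4) = 4 + 4 = 8)
o(E) = √(6 + E) (o(E) = √(E + 6) = √(6 + E))
(o(a) + D(-4))²*(-24) = (√(6 + 20) + 8)²*(-24) = (√26 + 8)²*(-24) = (8 + √26)²*(-24) = -24*(8 + √26)²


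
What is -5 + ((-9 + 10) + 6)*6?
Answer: 37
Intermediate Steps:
-5 + ((-9 + 10) + 6)*6 = -5 + (1 + 6)*6 = -5 + 7*6 = -5 + 42 = 37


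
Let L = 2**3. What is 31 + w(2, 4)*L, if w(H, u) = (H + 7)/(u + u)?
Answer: 40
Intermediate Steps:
L = 8
w(H, u) = (7 + H)/(2*u) (w(H, u) = (7 + H)/((2*u)) = (7 + H)*(1/(2*u)) = (7 + H)/(2*u))
31 + w(2, 4)*L = 31 + ((1/2)*(7 + 2)/4)*8 = 31 + ((1/2)*(1/4)*9)*8 = 31 + (9/8)*8 = 31 + 9 = 40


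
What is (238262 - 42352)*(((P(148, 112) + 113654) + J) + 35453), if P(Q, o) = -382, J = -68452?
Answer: 15726283430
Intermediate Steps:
(238262 - 42352)*(((P(148, 112) + 113654) + J) + 35453) = (238262 - 42352)*(((-382 + 113654) - 68452) + 35453) = 195910*((113272 - 68452) + 35453) = 195910*(44820 + 35453) = 195910*80273 = 15726283430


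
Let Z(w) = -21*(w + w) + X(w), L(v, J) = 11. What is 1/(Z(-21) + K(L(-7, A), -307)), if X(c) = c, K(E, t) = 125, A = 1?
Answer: 1/986 ≈ 0.0010142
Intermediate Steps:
Z(w) = -41*w (Z(w) = -21*(w + w) + w = -42*w + w = -41*w)
1/(Z(-21) + K(L(-7, A), -307)) = 1/(-41*(-21) + 125) = 1/(861 + 125) = 1/986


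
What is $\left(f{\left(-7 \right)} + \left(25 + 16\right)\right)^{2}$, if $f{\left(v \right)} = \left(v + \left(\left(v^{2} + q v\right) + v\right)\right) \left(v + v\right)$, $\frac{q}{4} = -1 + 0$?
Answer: $707281$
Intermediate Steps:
$q = -4$ ($q = 4 \left(-1 + 0\right) = 4 \left(-1\right) = -4$)
$f{\left(v \right)} = 2 v \left(v^{2} - 2 v\right)$ ($f{\left(v \right)} = \left(v + \left(\left(v^{2} - 4 v\right) + v\right)\right) \left(v + v\right) = \left(v + \left(v^{2} - 3 v\right)\right) 2 v = \left(v^{2} - 2 v\right) 2 v = 2 v \left(v^{2} - 2 v\right)$)
$\left(f{\left(-7 \right)} + \left(25 + 16\right)\right)^{2} = \left(2 \left(-7\right)^{2} \left(-2 - 7\right) + \left(25 + 16\right)\right)^{2} = \left(2 \cdot 49 \left(-9\right) + 41\right)^{2} = \left(-882 + 41\right)^{2} = \left(-841\right)^{2} = 707281$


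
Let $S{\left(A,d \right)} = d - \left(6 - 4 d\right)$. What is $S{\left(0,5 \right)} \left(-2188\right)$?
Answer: $-41572$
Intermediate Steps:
$S{\left(A,d \right)} = -6 + 5 d$ ($S{\left(A,d \right)} = d + \left(-6 + 4 d\right) = -6 + 5 d$)
$S{\left(0,5 \right)} \left(-2188\right) = \left(-6 + 5 \cdot 5\right) \left(-2188\right) = \left(-6 + 25\right) \left(-2188\right) = 19 \left(-2188\right) = -41572$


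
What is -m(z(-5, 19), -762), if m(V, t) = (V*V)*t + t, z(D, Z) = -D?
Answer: 19812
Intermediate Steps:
m(V, t) = t + t*V² (m(V, t) = V²*t + t = t*V² + t = t + t*V²)
-m(z(-5, 19), -762) = -(-762)*(1 + (-1*(-5))²) = -(-762)*(1 + 5²) = -(-762)*(1 + 25) = -(-762)*26 = -1*(-19812) = 19812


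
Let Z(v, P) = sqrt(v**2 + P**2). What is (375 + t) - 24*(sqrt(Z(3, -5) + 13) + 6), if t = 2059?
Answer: 2290 - 24*sqrt(13 + sqrt(34)) ≈ 2185.9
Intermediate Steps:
Z(v, P) = sqrt(P**2 + v**2)
(375 + t) - 24*(sqrt(Z(3, -5) + 13) + 6) = (375 + 2059) - 24*(sqrt(sqrt((-5)**2 + 3**2) + 13) + 6) = 2434 - 24*(sqrt(sqrt(25 + 9) + 13) + 6) = 2434 - 24*(sqrt(sqrt(34) + 13) + 6) = 2434 - 24*(sqrt(13 + sqrt(34)) + 6) = 2434 - 24*(6 + sqrt(13 + sqrt(34))) = 2434 + (-144 - 24*sqrt(13 + sqrt(34))) = 2290 - 24*sqrt(13 + sqrt(34))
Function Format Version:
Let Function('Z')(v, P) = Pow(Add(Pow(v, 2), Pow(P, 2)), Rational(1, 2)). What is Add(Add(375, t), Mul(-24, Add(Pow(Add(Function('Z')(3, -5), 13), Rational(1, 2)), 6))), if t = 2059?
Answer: Add(2290, Mul(-24, Pow(Add(13, Pow(34, Rational(1, 2))), Rational(1, 2)))) ≈ 2185.9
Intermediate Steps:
Function('Z')(v, P) = Pow(Add(Pow(P, 2), Pow(v, 2)), Rational(1, 2))
Add(Add(375, t), Mul(-24, Add(Pow(Add(Function('Z')(3, -5), 13), Rational(1, 2)), 6))) = Add(Add(375, 2059), Mul(-24, Add(Pow(Add(Pow(Add(Pow(-5, 2), Pow(3, 2)), Rational(1, 2)), 13), Rational(1, 2)), 6))) = Add(2434, Mul(-24, Add(Pow(Add(Pow(Add(25, 9), Rational(1, 2)), 13), Rational(1, 2)), 6))) = Add(2434, Mul(-24, Add(Pow(Add(Pow(34, Rational(1, 2)), 13), Rational(1, 2)), 6))) = Add(2434, Mul(-24, Add(Pow(Add(13, Pow(34, Rational(1, 2))), Rational(1, 2)), 6))) = Add(2434, Mul(-24, Add(6, Pow(Add(13, Pow(34, Rational(1, 2))), Rational(1, 2))))) = Add(2434, Add(-144, Mul(-24, Pow(Add(13, Pow(34, Rational(1, 2))), Rational(1, 2))))) = Add(2290, Mul(-24, Pow(Add(13, Pow(34, Rational(1, 2))), Rational(1, 2))))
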